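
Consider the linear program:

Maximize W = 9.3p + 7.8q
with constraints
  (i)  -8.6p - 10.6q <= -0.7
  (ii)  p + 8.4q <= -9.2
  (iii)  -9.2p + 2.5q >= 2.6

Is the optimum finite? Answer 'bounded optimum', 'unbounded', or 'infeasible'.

infeasible

The boundaries -8.6p - 10.6q = -0.7 and p + 8.4q = -9.2 meet at (2585/1541, -3991/3082), but that point violates -9.2p + 2.5q ≥ 2.6. Every candidate vertex is excluded by some other constraint, so the feasible region is empty.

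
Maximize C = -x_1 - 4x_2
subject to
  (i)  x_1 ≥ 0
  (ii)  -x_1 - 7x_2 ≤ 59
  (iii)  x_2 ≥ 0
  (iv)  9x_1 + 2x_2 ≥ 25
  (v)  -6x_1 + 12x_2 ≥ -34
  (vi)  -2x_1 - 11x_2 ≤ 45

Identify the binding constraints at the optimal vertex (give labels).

Feasible corners and C = -x_1 - 4x_2:
  (0, 25/2) → C = -50
  (25/9, 0) → C = -25/9
  (17/3, 0) → C = -17/3
The feasible region is unbounded (it extends along (0, 1), (2, 1)), but C strictly decreases along every unbounded feasible direction, so there is no improving ray and the maximum is attained at a vertex.

The maximum is at (25/9, 0). Substituting into each constraint, equality holds for (iii) and (iv); the remaining constraints have slack.

(iii) and (iv)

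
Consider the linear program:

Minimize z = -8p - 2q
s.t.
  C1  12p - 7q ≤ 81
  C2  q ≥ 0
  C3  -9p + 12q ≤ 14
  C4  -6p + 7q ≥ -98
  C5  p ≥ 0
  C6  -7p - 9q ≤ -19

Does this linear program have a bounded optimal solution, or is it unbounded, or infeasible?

Vertices and z = -8p - 2q:
  (27/4, 0) → z = -54
  (1070/81, 299/27) → z = -10354/81
  (19/7, 0) → z = -152/7
  (34/55, 269/165) → z = -1354/165
The feasible region has finitely many vertices and no improving ray; the minimum is -10354/81 at (1070/81, 299/27).

bounded optimum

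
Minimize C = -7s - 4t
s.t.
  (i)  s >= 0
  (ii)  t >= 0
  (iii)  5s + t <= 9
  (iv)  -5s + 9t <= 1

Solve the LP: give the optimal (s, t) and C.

s = 8/5, t = 1, minimum C = -76/5

The binding constraints are 5s + t = 9 and -5s + 9t = 1.
Solving simultaneously gives s = 8/5, t = 1.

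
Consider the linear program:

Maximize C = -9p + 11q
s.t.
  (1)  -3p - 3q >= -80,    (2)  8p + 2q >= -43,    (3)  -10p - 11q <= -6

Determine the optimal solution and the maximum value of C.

Feasible corners and C = -9p + 11q:
  (-289/18, 769/18) → C = 5530/9
  (862/3, -782/3) → C = -16360/3
  (-485/68, 239/34) → C = 9623/68

The binding constraints are -3p - 3q = -80 and 8p + 2q = -43.
Solving simultaneously gives p = -289/18, q = 769/18.

p = -289/18, q = 769/18, maximum C = 5530/9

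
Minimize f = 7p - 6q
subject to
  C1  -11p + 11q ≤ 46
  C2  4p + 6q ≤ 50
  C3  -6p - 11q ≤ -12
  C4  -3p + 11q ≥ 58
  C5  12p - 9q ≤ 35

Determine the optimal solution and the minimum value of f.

p = 3/2, q = 125/22, minimum f = -519/22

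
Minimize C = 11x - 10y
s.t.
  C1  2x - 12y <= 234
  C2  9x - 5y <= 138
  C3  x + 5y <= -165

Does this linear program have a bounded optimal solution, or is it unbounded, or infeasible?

From the feasible point (-405/11, -282/11), moving in the direction (-5, 1) keeps every constraint satisfied while C decreases without bound.

unbounded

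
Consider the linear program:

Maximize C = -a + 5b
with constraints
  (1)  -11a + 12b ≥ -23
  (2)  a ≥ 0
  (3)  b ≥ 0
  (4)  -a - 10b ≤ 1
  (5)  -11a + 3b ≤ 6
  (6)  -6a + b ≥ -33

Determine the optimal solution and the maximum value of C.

Extreme points and C = -a + 5b:
  (23/11, 0) → C = -23/11
  (373/61, 225/61) → C = 752/61
  (0, 0) → C = 0
  (0, 2) → C = 10
  (15, 57) → C = 270

a = 15, b = 57, maximum C = 270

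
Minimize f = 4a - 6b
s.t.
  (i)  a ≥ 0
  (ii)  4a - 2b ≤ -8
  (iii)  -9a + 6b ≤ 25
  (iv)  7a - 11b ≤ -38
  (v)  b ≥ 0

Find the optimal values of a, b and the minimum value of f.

Feasible corners and f = 4a - 6b:
  (0, 4) → f = -24
  (0, 25/6) → f = -25
  (1/3, 14/3) → f = -80/3

The binding constraints are 4a - 2b = -8 and -9a + 6b = 25.
Solving simultaneously gives a = 1/3, b = 14/3.

a = 1/3, b = 14/3, minimum f = -80/3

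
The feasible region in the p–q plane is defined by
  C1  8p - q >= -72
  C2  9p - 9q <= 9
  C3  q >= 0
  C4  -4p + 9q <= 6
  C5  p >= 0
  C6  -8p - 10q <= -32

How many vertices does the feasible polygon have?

Intersecting each pair of boundary lines and keeping only the points that satisfy every inequality leaves:
  (3, 2)
  (7/3, 4/3)
  (57/28, 11/7)

3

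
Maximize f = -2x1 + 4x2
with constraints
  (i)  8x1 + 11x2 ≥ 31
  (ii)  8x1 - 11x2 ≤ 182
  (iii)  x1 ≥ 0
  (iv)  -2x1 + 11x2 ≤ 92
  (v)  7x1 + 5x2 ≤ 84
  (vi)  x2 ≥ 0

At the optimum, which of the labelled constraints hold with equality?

(iii) and (iv)

Vertices and f = -2x1 + 4x2:
  (0, 31/11) → f = 124/11
  (31/8, 0) → f = -31/4
  (0, 92/11) → f = 368/11
  (16/3, 28/3) → f = 80/3
  (12, 0) → f = -24

The maximum is at (0, 92/11). Substituting into each constraint, equality holds for (iii) and (iv); the remaining constraints have slack.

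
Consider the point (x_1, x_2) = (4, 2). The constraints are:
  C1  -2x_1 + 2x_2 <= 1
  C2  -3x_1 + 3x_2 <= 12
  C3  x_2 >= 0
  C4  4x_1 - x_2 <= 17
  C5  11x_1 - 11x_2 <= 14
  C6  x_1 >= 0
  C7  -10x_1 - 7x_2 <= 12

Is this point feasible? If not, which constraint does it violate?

Constraint C5: 11x_1 - 11x_2 = 22, which is not ≤ 14. All other constraints are satisfied.

not feasible — violates C5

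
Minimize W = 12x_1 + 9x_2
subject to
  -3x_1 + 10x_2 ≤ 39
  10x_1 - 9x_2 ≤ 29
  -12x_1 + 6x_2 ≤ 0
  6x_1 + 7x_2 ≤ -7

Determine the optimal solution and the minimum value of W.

x_1 = -29/8, x_2 = -29/4, minimum W = -435/4

Vertices and W = 12x_1 + 9x_2:
  (-29/8, -29/4) → W = -435/4
  (35/31, -61/31) → W = -129/31
  (-7/20, -7/10) → W = -21/2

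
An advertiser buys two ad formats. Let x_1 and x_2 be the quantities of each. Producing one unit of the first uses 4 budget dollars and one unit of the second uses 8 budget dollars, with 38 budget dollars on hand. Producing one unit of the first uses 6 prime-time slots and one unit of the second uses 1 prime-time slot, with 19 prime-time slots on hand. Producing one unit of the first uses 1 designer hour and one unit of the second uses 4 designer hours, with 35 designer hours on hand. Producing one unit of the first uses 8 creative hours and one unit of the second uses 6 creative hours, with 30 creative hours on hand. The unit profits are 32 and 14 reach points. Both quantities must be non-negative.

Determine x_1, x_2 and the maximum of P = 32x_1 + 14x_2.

Feasible corners and P = 32x_1 + 14x_2:
  (0, 0) → P = 0
  (0, 19/4) → P = 133/2
  (19/6, 0) → P = 304/3
  (3/10, 23/5) → P = 74
  (3, 1) → P = 110

The optimum lies where 6x_1 + x_2 = 19 and 8x_1 + 6x_2 = 30.
Solving simultaneously gives x_1 = 3, x_2 = 1.

x_1 = 3, x_2 = 1, maximum P = 110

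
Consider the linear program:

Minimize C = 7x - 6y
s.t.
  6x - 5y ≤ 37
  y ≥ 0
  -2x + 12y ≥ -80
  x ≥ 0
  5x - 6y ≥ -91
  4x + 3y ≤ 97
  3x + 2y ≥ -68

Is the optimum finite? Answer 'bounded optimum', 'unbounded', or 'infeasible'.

bounded optimum

Corner points and C = 7x - 6y:
  (37/6, 0) → C = 259/6
  (298/19, 217/19) → C = 784/19
  (0, 0) → C = 0
  (0, 91/6) → C = -91
  (103/13, 283/13) → C = -977/13
The feasible region has finitely many vertices and no improving ray; the minimum is -91 at (0, 91/6).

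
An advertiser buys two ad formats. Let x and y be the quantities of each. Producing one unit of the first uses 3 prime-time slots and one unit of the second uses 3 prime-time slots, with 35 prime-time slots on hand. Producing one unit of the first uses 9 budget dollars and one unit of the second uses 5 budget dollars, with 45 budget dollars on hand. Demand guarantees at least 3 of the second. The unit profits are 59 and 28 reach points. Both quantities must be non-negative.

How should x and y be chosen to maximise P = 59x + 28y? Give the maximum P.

Vertices and P = 59x + 28y:
  (0, 9) → P = 252
  (0, 3) → P = 84
  (10/3, 3) → P = 842/3

The binding constraints are 9x + 5y = 45 and y = 3.
Solving simultaneously gives x = 10/3, y = 3.

x = 10/3, y = 3, maximum P = 842/3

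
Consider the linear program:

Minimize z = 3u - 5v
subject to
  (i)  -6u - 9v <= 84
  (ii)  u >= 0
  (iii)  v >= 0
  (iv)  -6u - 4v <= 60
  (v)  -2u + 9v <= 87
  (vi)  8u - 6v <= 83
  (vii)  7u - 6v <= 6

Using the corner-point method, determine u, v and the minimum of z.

Feasible corners and z = 3u - 5v:
  (0, 0) → z = 0
  (0, 29/3) → z = -145/3
  (6/7, 0) → z = 18/7
  (192/17, 207/17) → z = -27

At the optimal vertex, u = 0 and -2u + 9v = 87.
Solving simultaneously gives u = 0, v = 29/3.

u = 0, v = 29/3, minimum z = -145/3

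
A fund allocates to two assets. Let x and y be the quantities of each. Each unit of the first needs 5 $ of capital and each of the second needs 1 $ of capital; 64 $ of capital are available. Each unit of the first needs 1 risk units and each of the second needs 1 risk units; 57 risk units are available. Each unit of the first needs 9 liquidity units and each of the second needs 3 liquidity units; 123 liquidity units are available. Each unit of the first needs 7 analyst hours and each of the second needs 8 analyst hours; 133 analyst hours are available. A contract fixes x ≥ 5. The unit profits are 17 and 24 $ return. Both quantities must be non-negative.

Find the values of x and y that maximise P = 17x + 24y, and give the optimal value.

x = 5, y = 49/4, maximum P = 379

Feasible corners and P = 17x + 24y:
  (64/5, 0) → P = 1088/5
  (5, 0) → P = 85
  (23/2, 13/2) → P = 703/2
  (195/17, 112/17) → P = 6003/17
  (5, 49/4) → P = 379

The binding constraints are 7x + 8y = 133 and x = 5.
Solving simultaneously gives x = 5, y = 49/4.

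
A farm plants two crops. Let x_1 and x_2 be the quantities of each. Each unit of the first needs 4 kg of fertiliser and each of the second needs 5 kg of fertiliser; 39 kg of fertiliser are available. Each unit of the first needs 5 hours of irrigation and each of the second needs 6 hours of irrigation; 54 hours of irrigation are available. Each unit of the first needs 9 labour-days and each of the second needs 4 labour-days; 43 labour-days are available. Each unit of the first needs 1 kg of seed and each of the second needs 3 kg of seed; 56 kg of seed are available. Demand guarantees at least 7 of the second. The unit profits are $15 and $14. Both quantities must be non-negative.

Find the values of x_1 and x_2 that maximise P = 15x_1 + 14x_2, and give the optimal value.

x_1 = 1, x_2 = 7, maximum P = 113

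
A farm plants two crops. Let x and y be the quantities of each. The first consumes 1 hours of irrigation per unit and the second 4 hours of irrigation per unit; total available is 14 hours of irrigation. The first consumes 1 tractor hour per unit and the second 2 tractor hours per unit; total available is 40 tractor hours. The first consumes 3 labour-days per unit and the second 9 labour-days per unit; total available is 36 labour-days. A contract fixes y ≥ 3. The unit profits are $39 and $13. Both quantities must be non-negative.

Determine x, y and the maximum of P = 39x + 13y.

x = 2, y = 3, maximum P = 117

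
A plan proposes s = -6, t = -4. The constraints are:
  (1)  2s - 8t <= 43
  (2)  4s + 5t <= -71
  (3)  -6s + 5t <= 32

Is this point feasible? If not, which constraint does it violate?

not feasible — violates (2)

Constraint (2): 4s + 5t = -44, which is not ≤ -71. All other constraints are satisfied.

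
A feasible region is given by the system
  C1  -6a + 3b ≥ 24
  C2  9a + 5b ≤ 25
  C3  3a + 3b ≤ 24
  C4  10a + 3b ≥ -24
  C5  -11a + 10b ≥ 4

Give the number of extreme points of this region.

4

Intersecting each pair of boundary lines and keeping only the points that satisfy every inequality leaves:
  (-15/19, 122/19)
  (-3, 2)
  (-15/4, 47/4)
  (-48/7, 104/7)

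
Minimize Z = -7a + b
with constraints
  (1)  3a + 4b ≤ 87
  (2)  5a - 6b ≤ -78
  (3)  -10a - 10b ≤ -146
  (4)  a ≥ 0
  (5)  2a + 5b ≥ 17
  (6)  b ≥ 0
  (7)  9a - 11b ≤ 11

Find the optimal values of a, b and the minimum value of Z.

a = 105/19, b = 669/38, minimum Z = -801/38

Extreme points and Z = -7a + b:
  (105/19, 669/38) → Z = -801/38
  (0, 87/4) → Z = 87/4
  (48/55, 151/11) → Z = 419/55
  (0, 73/5) → Z = 73/5

The optimum lies where 3a + 4b = 87 and 5a - 6b = -78.
Solving simultaneously gives a = 105/19, b = 669/38.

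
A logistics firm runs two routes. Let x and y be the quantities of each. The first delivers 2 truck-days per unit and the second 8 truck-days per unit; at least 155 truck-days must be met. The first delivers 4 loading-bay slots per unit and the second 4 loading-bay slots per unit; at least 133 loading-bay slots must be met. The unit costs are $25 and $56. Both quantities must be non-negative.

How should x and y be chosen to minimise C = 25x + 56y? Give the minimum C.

x = 37/2, y = 59/4, minimum C = 2577/2

Vertices and C = 25x + 56y:
  (0, 133/4) → C = 1862
  (155/2, 0) → C = 3875/2
  (37/2, 59/4) → C = 2577/2
The feasible region is unbounded (it extends along (0, 1), (1, 0)), but C strictly increases along every unbounded feasible direction, so there is no improving ray and the minimum is attained at a vertex.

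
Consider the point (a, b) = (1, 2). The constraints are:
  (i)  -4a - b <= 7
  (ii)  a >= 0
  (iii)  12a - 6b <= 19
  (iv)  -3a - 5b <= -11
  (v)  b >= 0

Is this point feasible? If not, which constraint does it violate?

(i): -6 ≤ 7 ✓
(ii): 1 ≥ 0 ✓
(iii): 0 ≤ 19 ✓
(iv): -13 ≤ -11 ✓
(v): 2 ≥ 0 ✓

feasible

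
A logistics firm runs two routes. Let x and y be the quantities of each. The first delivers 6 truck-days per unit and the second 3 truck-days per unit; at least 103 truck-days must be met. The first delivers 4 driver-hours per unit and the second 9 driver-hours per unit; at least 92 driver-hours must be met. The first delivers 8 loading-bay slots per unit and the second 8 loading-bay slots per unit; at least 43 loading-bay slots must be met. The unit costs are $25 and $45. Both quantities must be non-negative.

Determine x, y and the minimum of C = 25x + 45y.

Vertices and C = 25x + 45y:
  (0, 103/3) → C = 1545
  (23, 0) → C = 575
  (31/2, 10/3) → C = 1075/2
The feasible region is unbounded (it extends along (0, 1), (1, 0)), but C strictly increases along every unbounded feasible direction, so there is no improving ray and the minimum is attained at a vertex.

The binding constraints are 6x + 3y = 103 and 4x + 9y = 92.
Solving simultaneously gives x = 31/2, y = 10/3.

x = 31/2, y = 10/3, minimum C = 1075/2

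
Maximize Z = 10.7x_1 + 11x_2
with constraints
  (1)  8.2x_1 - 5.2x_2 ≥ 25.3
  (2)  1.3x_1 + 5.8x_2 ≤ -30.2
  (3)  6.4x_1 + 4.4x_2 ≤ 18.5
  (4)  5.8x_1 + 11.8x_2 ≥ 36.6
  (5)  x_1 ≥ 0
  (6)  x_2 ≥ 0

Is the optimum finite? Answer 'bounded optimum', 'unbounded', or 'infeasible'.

infeasible

The boundaries x_1 = 0 and x_2 = 0 meet at (0, 0), but that point violates 8.2x_1 - 5.2x_2 ≥ 25.3. Every candidate vertex is excluded by some other constraint, so the feasible region is empty.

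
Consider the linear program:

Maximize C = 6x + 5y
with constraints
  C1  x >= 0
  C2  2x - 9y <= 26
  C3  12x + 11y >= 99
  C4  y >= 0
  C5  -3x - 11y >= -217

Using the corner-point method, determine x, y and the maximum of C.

Vertices and C = 6x + 5y:
  (0, 9) → C = 45
  (0, 217/11) → C = 1085/11
  (13, 0) → C = 78
  (2239/49, 356/49) → C = 15214/49
  (33/4, 0) → C = 99/2

At the optimal vertex, 2x - 9y = 26 and -3x - 11y = -217.
Solving simultaneously gives x = 2239/49, y = 356/49.

x = 2239/49, y = 356/49, maximum C = 15214/49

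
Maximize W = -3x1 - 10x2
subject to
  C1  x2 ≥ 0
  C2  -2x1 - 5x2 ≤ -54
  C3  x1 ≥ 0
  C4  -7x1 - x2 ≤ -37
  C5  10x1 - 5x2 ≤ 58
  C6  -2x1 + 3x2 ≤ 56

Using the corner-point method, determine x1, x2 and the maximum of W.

x1 = 28/3, x2 = 106/15, maximum W = -296/3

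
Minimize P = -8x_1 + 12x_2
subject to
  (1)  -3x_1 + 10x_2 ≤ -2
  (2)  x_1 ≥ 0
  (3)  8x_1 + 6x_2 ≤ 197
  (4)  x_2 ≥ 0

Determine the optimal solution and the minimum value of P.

Extreme points and P = -8x_1 + 12x_2:
  (991/49, 575/98) → P = -4478/49
  (2/3, 0) → P = -16/3
  (197/8, 0) → P = -197

At the optimal vertex, 8x_1 + 6x_2 = 197 and x_2 = 0.
Solving simultaneously gives x_1 = 197/8, x_2 = 0.

x_1 = 197/8, x_2 = 0, minimum P = -197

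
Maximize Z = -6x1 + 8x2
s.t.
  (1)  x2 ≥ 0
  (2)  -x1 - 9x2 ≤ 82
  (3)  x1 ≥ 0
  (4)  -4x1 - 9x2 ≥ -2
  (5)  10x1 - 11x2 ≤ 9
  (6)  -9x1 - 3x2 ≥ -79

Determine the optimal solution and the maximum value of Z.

Corner points and Z = -6x1 + 8x2:
  (0, 0) → Z = 0
  (1/2, 0) → Z = -3
  (0, 2/9) → Z = 16/9

The optimum lies where x1 = 0 and -4x1 - 9x2 = -2.
Solving simultaneously gives x1 = 0, x2 = 2/9.

x1 = 0, x2 = 2/9, maximum Z = 16/9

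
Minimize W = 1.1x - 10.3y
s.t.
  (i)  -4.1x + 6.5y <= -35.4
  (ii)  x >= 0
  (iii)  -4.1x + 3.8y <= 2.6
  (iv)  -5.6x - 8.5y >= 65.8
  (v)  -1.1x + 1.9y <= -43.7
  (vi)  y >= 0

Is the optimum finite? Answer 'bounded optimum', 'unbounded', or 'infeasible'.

The boundaries x = 0 and -1.1x + 1.9y = -43.7 meet at (0, -23), but that point violates y ≥ 0. Every candidate vertex is excluded by some other constraint, so the feasible region is empty.

infeasible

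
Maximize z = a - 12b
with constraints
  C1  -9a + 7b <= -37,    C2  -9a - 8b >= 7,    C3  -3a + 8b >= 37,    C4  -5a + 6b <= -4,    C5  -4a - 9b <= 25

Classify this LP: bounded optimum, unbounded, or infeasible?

The boundaries -9a + 7b = -37 and -9a - 8b = 7 meet at (247/135, -44/15), but that point violates -3a + 8b ≥ 37. Every candidate vertex is excluded by some other constraint, so the feasible region is empty.

infeasible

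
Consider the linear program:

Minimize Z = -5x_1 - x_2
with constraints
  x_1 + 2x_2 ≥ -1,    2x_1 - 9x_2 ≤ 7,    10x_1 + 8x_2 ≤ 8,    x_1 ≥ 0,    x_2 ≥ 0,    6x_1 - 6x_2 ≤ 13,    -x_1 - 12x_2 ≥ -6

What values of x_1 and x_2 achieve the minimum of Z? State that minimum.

Corner points and Z = -5x_1 - x_2:
  (4/5, 0) → Z = -4
  (3/7, 13/28) → Z = -73/28
  (0, 0) → Z = 0
  (0, 1/2) → Z = -1/2

At the optimal vertex, 10x_1 + 8x_2 = 8 and x_2 = 0.
Solving simultaneously gives x_1 = 4/5, x_2 = 0.

x_1 = 4/5, x_2 = 0, minimum Z = -4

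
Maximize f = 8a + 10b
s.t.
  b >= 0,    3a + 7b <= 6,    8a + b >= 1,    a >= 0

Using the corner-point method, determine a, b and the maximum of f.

a = 2, b = 0, maximum f = 16

Extreme points and f = 8a + 10b:
  (2, 0) → f = 16
  (1/8, 0) → f = 1
  (1/53, 45/53) → f = 458/53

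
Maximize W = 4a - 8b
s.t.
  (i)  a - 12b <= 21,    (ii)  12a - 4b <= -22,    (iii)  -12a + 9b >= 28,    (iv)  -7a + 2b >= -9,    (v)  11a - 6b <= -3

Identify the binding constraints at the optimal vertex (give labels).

(i) and (iii)

Extreme points and W = 4a - 8b:
  (-35/9, -56/27) → W = 28/27
  (-43/30, 6/5) → W = -46/3
  (20, 131/2) → W = -444
The feasible region is unbounded (it extends along (2, 7), (-12, -1)), but W strictly decreases along every unbounded feasible direction, so there is no improving ray and the maximum is attained at a vertex.

The maximum is at (-35/9, -56/27). Substituting into each constraint, equality holds for (i) and (iii); the remaining constraints have slack.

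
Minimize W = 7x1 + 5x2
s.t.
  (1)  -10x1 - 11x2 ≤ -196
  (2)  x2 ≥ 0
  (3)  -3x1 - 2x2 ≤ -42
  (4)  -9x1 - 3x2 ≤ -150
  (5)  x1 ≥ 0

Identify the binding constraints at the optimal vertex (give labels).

Corner points and W = 7x1 + 5x2:
  (98/5, 0) → W = 686/5
  (354/23, 88/23) → W = 2918/23
  (0, 50) → W = 250
The feasible region is unbounded (it extends along (0, 1), (1, 0)), but W strictly increases along every unbounded feasible direction, so there is no improving ray and the minimum is attained at a vertex.

The minimum is at (354/23, 88/23). Substituting into each constraint, equality holds for (1) and (4); the remaining constraints have slack.

(1) and (4)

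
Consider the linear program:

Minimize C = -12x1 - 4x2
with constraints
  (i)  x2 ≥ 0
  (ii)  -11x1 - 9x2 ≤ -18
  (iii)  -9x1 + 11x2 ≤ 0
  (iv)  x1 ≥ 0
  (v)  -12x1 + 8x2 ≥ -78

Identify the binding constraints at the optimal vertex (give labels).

(iii) and (v)

Feasible corners and C = -12x1 - 4x2:
  (18/11, 0) → C = -216/11
  (13/2, 0) → C = -78
  (99/101, 81/101) → C = -1512/101
  (143/10, 117/10) → C = -1092/5

The minimum is at (143/10, 117/10). Substituting into each constraint, equality holds for (iii) and (v); the remaining constraints have slack.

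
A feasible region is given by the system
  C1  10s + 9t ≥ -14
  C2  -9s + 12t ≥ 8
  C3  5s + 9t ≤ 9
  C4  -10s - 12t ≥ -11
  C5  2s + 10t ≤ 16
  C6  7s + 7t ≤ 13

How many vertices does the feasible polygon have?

Intersecting each pair of boundary lines and keeping only the points that satisfy every inequality leaves:
  (-80/67, -46/201)
  (-142/41, 94/41)
  (3/19, 179/228)
  (-3/10, 7/6)
  (-27/16, 31/16)

5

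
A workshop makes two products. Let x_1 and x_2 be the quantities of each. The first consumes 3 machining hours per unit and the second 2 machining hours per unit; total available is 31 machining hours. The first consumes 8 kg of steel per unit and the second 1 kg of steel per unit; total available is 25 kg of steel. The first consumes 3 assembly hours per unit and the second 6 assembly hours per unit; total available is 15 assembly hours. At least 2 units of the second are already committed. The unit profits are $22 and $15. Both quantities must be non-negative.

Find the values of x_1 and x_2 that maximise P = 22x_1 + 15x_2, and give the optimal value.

x_1 = 1, x_2 = 2, maximum P = 52

Corner points and P = 22x_1 + 15x_2:
  (0, 5/2) → P = 75/2
  (0, 2) → P = 30
  (1, 2) → P = 52

The optimum lies where 3x_1 + 6x_2 = 15 and x_2 = 2.
Solving simultaneously gives x_1 = 1, x_2 = 2.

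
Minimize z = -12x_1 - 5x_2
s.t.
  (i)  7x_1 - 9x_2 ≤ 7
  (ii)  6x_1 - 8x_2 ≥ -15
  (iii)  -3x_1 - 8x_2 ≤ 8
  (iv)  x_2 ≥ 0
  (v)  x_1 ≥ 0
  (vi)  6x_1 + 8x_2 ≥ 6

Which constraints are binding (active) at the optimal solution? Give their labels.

Vertices and z = -12x_1 - 5x_2:
  (191/2, 147/2) → z = -3027/2
  (1, 0) → z = -12
  (0, 15/8) → z = -75/8
  (0, 3/4) → z = -15/4

The minimum is at (191/2, 147/2). Substituting into each constraint, equality holds for (i) and (ii); the remaining constraints have slack.

(i) and (ii)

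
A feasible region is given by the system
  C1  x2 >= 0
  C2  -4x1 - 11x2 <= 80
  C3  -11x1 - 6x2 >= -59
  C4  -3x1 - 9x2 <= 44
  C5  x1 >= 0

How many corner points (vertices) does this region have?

3

Intersecting each pair of boundary lines and keeping only the points that satisfy every inequality leaves:
  (59/11, 0)
  (0, 0)
  (0, 59/6)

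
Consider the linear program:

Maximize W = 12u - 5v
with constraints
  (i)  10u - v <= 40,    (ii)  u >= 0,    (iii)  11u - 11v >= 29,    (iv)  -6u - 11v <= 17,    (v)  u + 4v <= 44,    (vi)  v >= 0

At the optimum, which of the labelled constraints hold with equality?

Feasible corners and W = 12u - 5v:
  (137/33, 50/33) → W = 1394/33
  (4, 0) → W = 48
  (29/11, 0) → W = 348/11

The maximum is at (4, 0). Substituting into each constraint, equality holds for (i) and (vi); the remaining constraints have slack.

(i) and (vi)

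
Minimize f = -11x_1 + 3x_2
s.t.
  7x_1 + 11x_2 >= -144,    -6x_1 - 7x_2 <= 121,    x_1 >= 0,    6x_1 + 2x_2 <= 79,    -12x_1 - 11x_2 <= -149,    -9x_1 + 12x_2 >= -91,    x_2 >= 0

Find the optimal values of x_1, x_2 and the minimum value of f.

Corner points and f = -11x_1 + 3x_2:
  (0, 79/2) → f = 237/2
  (0, 149/11) → f = 447/11
  (113/9, 11/6) → f = -2387/18
  (2789/243, 83/81) → f = -29932/243

At the optimal vertex, 6x_1 + 2x_2 = 79 and -9x_1 + 12x_2 = -91.
Solving simultaneously gives x_1 = 113/9, x_2 = 11/6.

x_1 = 113/9, x_2 = 11/6, minimum f = -2387/18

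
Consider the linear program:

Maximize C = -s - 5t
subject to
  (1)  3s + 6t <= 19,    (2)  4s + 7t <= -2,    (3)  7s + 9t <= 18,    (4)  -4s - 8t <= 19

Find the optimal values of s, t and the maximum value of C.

s = 63/4, t = -41/4, maximum C = 71/2

Vertices and C = -s - 5t:
  (-145/3, 82/3) → C = -265/3
  (144/13, -86/13) → C = 22
  (63/4, -41/4) → C = 71/2
The feasible region is unbounded (it extends along (-2, 1)), but C strictly decreases along every unbounded feasible direction, so there is no improving ray and the maximum is attained at a vertex.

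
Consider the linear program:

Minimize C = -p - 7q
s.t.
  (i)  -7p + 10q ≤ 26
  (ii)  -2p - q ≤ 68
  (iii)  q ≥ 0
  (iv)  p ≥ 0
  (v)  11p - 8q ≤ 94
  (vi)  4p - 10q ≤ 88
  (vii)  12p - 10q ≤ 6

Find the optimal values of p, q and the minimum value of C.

p = 32/5, q = 177/25, minimum C = -1399/25

Corner points and C = -p - 7q:
  (0, 13/5) → C = -91/5
  (32/5, 177/25) → C = -1399/25
  (0, 0) → C = 0
  (1/2, 0) → C = -1/2

At the optimal vertex, -7p + 10q = 26 and 12p - 10q = 6.
Solving simultaneously gives p = 32/5, q = 177/25.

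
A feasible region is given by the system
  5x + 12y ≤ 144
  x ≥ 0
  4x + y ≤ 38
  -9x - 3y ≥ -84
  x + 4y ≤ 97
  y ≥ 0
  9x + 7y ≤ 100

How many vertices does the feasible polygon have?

5

The feasible vertices (each the meet of two boundaries and inside every other half-plane) are:
  (0, 12)
  (192/73, 796/73)
  (0, 0)
  (28/3, 0)
  (8, 4)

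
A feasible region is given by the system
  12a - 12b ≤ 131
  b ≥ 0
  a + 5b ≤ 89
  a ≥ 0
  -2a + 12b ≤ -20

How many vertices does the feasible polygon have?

Of the 10 pairwise boundary intersections, those satisfying every inequality are:
  (131/12, 0)
  (111/10, 11/60)
  (10, 0)

3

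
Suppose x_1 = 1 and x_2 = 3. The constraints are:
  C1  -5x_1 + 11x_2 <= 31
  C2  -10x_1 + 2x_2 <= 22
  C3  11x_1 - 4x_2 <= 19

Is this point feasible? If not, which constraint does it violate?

feasible

C1: 28 ≤ 31 ✓
C2: -4 ≤ 22 ✓
C3: -1 ≤ 19 ✓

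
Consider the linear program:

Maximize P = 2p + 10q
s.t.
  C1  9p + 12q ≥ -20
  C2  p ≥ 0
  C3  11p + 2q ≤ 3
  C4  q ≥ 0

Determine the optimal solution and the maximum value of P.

At the optimal vertex, p = 0 and 11p + 2q = 3.
Solving simultaneously gives p = 0, q = 3/2.

p = 0, q = 3/2, maximum P = 15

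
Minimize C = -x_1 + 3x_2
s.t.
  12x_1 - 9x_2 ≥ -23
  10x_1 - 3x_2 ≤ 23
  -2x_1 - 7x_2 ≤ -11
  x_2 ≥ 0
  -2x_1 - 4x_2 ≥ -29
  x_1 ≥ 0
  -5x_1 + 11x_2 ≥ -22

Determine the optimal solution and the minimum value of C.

The optimum lies where 10x_1 - 3x_2 = 23 and -2x_1 - 7x_2 = -11.
Solving simultaneously gives x_1 = 97/38, x_2 = 16/19.

x_1 = 97/38, x_2 = 16/19, minimum C = -1/38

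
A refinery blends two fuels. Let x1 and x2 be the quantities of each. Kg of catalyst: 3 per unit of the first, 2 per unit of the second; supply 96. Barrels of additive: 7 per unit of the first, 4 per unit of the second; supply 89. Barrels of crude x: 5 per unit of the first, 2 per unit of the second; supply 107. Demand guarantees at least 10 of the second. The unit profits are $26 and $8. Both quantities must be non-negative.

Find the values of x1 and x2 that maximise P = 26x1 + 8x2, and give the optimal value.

x1 = 7, x2 = 10, maximum P = 262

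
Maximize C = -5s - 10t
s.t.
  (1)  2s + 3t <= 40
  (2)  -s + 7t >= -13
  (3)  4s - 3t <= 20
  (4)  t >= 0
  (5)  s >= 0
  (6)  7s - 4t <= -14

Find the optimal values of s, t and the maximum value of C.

Extreme points and C = -5s - 10t:
  (0, 40/3) → C = -400/3
  (118/29, 308/29) → C = -3670/29
  (0, 7/2) → C = -35

s = 0, t = 7/2, maximum C = -35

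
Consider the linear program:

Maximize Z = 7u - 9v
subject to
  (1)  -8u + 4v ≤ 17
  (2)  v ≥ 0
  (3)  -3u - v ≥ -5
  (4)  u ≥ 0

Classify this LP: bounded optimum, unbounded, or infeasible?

bounded optimum

Extreme points and Z = 7u - 9v:
  (3/20, 91/20) → Z = -399/10
  (0, 17/4) → Z = -153/4
  (5/3, 0) → Z = 35/3
  (0, 0) → Z = 0
The feasible region has finitely many vertices and no improving ray; the maximum is 35/3 at (5/3, 0).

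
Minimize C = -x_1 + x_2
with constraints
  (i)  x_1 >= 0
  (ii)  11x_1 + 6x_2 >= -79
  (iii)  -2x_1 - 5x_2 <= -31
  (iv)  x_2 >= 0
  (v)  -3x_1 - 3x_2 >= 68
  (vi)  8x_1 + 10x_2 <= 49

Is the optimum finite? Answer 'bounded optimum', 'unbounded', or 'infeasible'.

The boundaries -3x_1 - 3x_2 = 68 and 8x_1 + 10x_2 = 49 meet at (-827/6, 691/6), but that point violates x_1 ≥ 0. Every candidate vertex is excluded by some other constraint, so the feasible region is empty.

infeasible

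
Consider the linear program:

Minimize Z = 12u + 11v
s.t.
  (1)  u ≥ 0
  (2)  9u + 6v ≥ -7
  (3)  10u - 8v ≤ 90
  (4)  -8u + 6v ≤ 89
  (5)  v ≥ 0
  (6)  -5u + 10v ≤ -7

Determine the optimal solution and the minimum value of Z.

u = 7/5, v = 0, minimum Z = 84/5

Vertices and Z = 12u + 11v:
  (9, 0) → Z = 108
  (211/15, 19/3) → Z = 3577/15
  (7/5, 0) → Z = 84/5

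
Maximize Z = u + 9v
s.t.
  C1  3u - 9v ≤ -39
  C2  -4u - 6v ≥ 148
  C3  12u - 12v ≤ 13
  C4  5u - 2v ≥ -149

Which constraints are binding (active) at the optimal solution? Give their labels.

Corner points and Z = u + 9v:
  (-29, -16/3) → Z = -77
  (-421/13, -84/13) → Z = -1177/13
  (-595/19, -72/19) → Z = -1243/19

The maximum is at (-595/19, -72/19). Substituting into each constraint, equality holds for C2 and C4; the remaining constraints have slack.

C2 and C4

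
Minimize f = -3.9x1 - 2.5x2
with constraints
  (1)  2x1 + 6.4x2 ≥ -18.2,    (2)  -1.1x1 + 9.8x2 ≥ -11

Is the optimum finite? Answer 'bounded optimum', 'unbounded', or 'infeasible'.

From the feasible point (-2699/666, -2101/1332), moving in the direction (9.8, 1.1) keeps every constraint satisfied while f decreases without bound.

unbounded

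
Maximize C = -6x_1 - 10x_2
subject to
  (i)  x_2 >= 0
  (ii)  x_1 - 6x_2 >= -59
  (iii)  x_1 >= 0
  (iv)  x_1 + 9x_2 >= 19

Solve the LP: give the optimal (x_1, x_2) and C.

x_1 = 0, x_2 = 19/9, maximum C = -190/9

The feasible region is unbounded (it extends along (6, 1), (1, 0)), but C strictly decreases along every unbounded feasible direction, so there is no improving ray and the maximum is attained at a vertex.

The binding constraints are x_1 = 0 and x_1 + 9x_2 = 19.
Solving simultaneously gives x_1 = 0, x_2 = 19/9.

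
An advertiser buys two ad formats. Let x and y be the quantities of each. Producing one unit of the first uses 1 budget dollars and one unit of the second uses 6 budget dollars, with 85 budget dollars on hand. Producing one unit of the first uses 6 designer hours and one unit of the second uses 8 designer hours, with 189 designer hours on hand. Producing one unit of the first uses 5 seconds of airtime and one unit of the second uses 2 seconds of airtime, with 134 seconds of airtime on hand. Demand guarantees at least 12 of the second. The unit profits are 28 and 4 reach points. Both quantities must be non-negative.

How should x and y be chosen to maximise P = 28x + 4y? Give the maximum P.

Vertices and P = 28x + 4y:
  (0, 85/6) → P = 170/3
  (0, 12) → P = 48
  (13, 12) → P = 412

x = 13, y = 12, maximum P = 412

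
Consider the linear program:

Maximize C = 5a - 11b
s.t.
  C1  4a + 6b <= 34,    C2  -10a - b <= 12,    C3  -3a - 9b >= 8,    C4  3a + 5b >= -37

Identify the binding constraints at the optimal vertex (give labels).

C1 and C4

Corner points and C = 5a - 11b:
  (59/3, -67/9) → C = 1622/9
  (196, -125) → C = 2355
  (-100/87, -44/87) → C = -16/87
  (-23/47, -334/47) → C = 3559/47

The maximum is at (196, -125). Substituting into each constraint, equality holds for C1 and C4; the remaining constraints have slack.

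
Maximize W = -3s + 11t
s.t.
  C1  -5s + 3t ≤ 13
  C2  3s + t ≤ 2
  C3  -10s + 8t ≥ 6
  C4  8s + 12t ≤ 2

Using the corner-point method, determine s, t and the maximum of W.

s = -25/14, t = 19/14, maximum W = 142/7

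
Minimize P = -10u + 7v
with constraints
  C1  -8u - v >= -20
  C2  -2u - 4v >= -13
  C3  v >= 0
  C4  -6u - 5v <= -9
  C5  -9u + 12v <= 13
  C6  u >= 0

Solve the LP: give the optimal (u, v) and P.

u = 5/2, v = 0, minimum P = -25

Corner points and P = -10u + 7v:
  (67/30, 32/15) → P = -37/5
  (5/2, 0) → P = -25
  (26/15, 143/60) → P = -13/20
  (3/2, 0) → P = -15
  (43/117, 53/39) → P = 683/117

The binding constraints are -8u - v = -20 and v = 0.
Solving simultaneously gives u = 5/2, v = 0.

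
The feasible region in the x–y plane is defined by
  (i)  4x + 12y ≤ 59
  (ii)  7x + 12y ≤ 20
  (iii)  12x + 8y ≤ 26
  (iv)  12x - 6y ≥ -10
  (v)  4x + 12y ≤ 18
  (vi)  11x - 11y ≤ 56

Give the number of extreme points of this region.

5

Of the 14 pairwise boundary intersections, those satisfying every inequality are:
  (19/11, 29/44)
  (2/3, 23/18)
  (367/110, -193/110)
  (-1/14, 32/21)
  (-223/33, -391/33)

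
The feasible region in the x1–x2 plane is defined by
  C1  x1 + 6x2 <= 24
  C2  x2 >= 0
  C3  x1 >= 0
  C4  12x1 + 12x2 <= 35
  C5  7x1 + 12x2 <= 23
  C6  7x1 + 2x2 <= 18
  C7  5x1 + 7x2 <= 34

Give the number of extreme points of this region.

Intersecting each pair of boundary lines and keeping only the points that satisfy every inequality leaves:
  (0, 0)
  (18/7, 0)
  (0, 23/12)
  (12/5, 31/60)
  (73/30, 29/60)

5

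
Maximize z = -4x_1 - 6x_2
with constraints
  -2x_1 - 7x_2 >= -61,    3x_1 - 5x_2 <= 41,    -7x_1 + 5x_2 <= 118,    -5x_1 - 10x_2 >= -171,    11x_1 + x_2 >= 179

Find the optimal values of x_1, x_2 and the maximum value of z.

x_1 = 468/29, x_2 = 43/29, maximum z = -2130/29

Corner points and z = -4x_1 - 6x_2:
  (592/31, 101/31) → z = -2974/31
  (1192/75, 313/75) → z = -6646/75
  (468/29, 43/29) → z = -2130/29

At the optimal vertex, 3x_1 - 5x_2 = 41 and 11x_1 + x_2 = 179.
Solving simultaneously gives x_1 = 468/29, x_2 = 43/29.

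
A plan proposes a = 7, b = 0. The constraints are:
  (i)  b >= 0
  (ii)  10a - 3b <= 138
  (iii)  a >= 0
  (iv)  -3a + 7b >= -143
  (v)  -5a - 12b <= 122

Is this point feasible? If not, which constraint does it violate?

feasible

(i): 0 ≥ 0 ✓
(ii): 70 ≤ 138 ✓
(iii): 7 ≥ 0 ✓
(iv): -21 ≥ -143 ✓
(v): -35 ≤ 122 ✓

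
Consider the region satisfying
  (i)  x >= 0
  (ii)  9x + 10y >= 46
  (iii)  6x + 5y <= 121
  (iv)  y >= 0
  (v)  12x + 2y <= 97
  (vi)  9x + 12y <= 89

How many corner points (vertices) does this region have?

Of the 15 pairwise boundary intersections, those satisfying every inequality are:
  (0, 23/5)
  (0, 89/12)
  (46/9, 0)
  (97/12, 0)
  (493/63, 65/42)

5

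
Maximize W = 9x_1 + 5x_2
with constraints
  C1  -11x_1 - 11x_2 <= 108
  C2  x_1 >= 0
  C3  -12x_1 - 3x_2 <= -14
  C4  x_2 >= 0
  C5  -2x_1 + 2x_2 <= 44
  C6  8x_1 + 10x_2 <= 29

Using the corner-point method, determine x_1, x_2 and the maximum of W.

Vertices and W = 9x_1 + 5x_2:
  (7/6, 0) → W = 21/2
  (53/96, 59/24) → W = 1657/96
  (29/8, 0) → W = 261/8

x_1 = 29/8, x_2 = 0, maximum W = 261/8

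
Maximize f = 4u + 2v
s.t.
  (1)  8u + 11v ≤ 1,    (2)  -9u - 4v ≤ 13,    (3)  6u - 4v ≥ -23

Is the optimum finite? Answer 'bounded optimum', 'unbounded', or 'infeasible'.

From the feasible point (-147/67, 113/67), moving in the direction (11, -8) keeps every constraint satisfied while f increases without bound.

unbounded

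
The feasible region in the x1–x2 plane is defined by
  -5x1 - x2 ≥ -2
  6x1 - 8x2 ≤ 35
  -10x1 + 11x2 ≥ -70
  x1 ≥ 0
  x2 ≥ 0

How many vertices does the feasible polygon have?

Pairwise boundary intersections that survive every other constraint:
  (0, 2)
  (2/5, 0)
  (0, 0)

3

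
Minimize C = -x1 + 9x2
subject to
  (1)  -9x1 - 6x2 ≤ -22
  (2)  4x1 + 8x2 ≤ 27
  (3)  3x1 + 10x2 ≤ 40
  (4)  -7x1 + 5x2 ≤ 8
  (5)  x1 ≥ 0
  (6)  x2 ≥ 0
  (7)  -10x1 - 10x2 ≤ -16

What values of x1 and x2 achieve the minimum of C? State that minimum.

x1 = 27/4, x2 = 0, minimum C = -27/4

Vertices and C = -x1 + 9x2:
  (62/87, 226/87) → C = 68/3
  (22/9, 0) → C = -22/9
  (71/76, 221/76) → C = 959/38
  (27/4, 0) → C = -27/4

The binding constraints are 4x1 + 8x2 = 27 and x2 = 0.
Solving simultaneously gives x1 = 27/4, x2 = 0.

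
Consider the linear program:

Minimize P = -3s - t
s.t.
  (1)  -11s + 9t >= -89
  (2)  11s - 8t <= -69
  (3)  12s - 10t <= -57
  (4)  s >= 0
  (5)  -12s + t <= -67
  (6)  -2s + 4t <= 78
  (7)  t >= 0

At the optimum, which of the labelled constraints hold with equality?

Corner points and P = -3s - t:
  (121/17, 313/17) → P = -676/17
  (87/7, 180/7) → P = -63
  (173/23, 535/23) → P = -1054/23

The minimum is at (87/7, 180/7). Substituting into each constraint, equality holds for (2) and (6); the remaining constraints have slack.

(2) and (6)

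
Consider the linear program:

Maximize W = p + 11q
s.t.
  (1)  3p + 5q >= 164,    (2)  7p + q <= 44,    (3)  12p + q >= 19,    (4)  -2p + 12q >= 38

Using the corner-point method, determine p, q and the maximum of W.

Feasible corners and W = p + 11q:
  (7/4, 127/4) → W = 351
  (-23/19, 637/19) → W = 6984/19
  (-5, 79) → W = 864

The optimum lies where 7p + q = 44 and 12p + q = 19.
Solving simultaneously gives p = -5, q = 79.

p = -5, q = 79, maximum W = 864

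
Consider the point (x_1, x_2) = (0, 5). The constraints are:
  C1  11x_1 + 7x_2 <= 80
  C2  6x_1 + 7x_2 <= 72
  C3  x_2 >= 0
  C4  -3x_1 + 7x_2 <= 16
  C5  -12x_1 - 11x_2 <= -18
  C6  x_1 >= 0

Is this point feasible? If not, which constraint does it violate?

Constraint C4: -3x_1 + 7x_2 = 35, which is not ≤ 16. All other constraints are satisfied.

not feasible — violates C4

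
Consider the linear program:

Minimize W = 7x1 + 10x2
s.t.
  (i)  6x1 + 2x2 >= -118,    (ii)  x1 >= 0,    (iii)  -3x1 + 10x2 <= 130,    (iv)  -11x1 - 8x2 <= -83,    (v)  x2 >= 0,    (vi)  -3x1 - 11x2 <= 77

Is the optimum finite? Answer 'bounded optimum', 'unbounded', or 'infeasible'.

Vertices and W = 7x1 + 10x2:
  (0, 13) → W = 130
  (0, 83/8) → W = 415/4
  (83/11, 0) → W = 581/11
The feasible region has finitely many vertices and no improving ray; the minimum is 581/11 at (83/11, 0).

bounded optimum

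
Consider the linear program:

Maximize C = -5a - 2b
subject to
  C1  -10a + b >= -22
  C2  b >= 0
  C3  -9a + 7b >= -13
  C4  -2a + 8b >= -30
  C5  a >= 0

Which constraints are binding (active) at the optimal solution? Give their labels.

Feasible corners and C = -5a - 2b:
  (141/61, 68/61) → C = -841/61
  (13/9, 0) → C = -65/9
  (0, 0) → C = 0
The feasible region is unbounded (it extends along (0, 1), (1, 10)), but C strictly decreases along every unbounded feasible direction, so there is no improving ray and the maximum is attained at a vertex.

The maximum is at (0, 0). Substituting into each constraint, equality holds for C2 and C5; the remaining constraints have slack.

C2 and C5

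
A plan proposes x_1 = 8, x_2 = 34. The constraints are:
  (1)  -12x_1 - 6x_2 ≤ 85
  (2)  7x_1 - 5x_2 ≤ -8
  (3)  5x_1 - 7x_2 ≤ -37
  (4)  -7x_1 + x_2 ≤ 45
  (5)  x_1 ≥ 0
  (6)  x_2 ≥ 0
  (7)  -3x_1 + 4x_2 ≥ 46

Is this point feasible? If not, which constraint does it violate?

feasible

(1): -300 ≤ 85 ✓
(2): -114 ≤ -8 ✓
(3): -198 ≤ -37 ✓
(4): -22 ≤ 45 ✓
(5): 8 ≥ 0 ✓
(6): 34 ≥ 0 ✓
(7): 112 ≥ 46 ✓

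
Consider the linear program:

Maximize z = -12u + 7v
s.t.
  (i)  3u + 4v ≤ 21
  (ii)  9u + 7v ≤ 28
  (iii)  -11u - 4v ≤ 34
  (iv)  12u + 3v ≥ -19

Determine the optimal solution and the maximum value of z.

u = -139/39, v = 103/13, maximum z = 1277/13

Feasible corners and z = -12u + 7v:
  (-7/3, 7) → z = 77
  (-139/39, 103/13) → z = 1277/13
  (26/15, -199/15) → z = -341/3
The feasible region is unbounded (it extends along (7, -9), (4, -11)), but z strictly decreases along every unbounded feasible direction, so there is no improving ray and the maximum is attained at a vertex.

The optimum lies where 3u + 4v = 21 and 12u + 3v = -19.
Solving simultaneously gives u = -139/39, v = 103/13.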